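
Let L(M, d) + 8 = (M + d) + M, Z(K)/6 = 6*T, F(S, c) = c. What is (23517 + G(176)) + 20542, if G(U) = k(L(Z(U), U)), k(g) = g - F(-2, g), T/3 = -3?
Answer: 44059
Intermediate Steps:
T = -9 (T = 3*(-3) = -9)
Z(K) = -324 (Z(K) = 6*(6*(-9)) = 6*(-54) = -324)
L(M, d) = -8 + d + 2*M (L(M, d) = -8 + ((M + d) + M) = -8 + (d + 2*M) = -8 + d + 2*M)
k(g) = 0 (k(g) = g - g = 0)
G(U) = 0
(23517 + G(176)) + 20542 = (23517 + 0) + 20542 = 23517 + 20542 = 44059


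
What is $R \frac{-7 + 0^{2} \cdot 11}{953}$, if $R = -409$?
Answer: $\frac{2863}{953} \approx 3.0042$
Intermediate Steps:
$R \frac{-7 + 0^{2} \cdot 11}{953} = - 409 \frac{-7 + 0^{2} \cdot 11}{953} = - 409 \left(-7 + 0 \cdot 11\right) \frac{1}{953} = - 409 \left(-7 + 0\right) \frac{1}{953} = - 409 \left(\left(-7\right) \frac{1}{953}\right) = \left(-409\right) \left(- \frac{7}{953}\right) = \frac{2863}{953}$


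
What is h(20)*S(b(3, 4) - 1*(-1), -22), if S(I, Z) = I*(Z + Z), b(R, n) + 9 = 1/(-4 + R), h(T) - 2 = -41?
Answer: -15444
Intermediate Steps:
h(T) = -39 (h(T) = 2 - 41 = -39)
b(R, n) = -9 + 1/(-4 + R)
S(I, Z) = 2*I*Z (S(I, Z) = I*(2*Z) = 2*I*Z)
h(20)*S(b(3, 4) - 1*(-1), -22) = -78*((37 - 9*3)/(-4 + 3) - 1*(-1))*(-22) = -78*((37 - 27)/(-1) + 1)*(-22) = -78*(-1*10 + 1)*(-22) = -78*(-10 + 1)*(-22) = -78*(-9)*(-22) = -39*396 = -15444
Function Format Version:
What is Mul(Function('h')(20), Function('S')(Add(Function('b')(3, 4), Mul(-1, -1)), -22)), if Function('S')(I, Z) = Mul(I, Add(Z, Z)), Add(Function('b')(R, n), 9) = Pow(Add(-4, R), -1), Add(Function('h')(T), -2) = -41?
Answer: -15444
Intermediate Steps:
Function('h')(T) = -39 (Function('h')(T) = Add(2, -41) = -39)
Function('b')(R, n) = Add(-9, Pow(Add(-4, R), -1))
Function('S')(I, Z) = Mul(2, I, Z) (Function('S')(I, Z) = Mul(I, Mul(2, Z)) = Mul(2, I, Z))
Mul(Function('h')(20), Function('S')(Add(Function('b')(3, 4), Mul(-1, -1)), -22)) = Mul(-39, Mul(2, Add(Mul(Pow(Add(-4, 3), -1), Add(37, Mul(-9, 3))), Mul(-1, -1)), -22)) = Mul(-39, Mul(2, Add(Mul(Pow(-1, -1), Add(37, -27)), 1), -22)) = Mul(-39, Mul(2, Add(Mul(-1, 10), 1), -22)) = Mul(-39, Mul(2, Add(-10, 1), -22)) = Mul(-39, Mul(2, -9, -22)) = Mul(-39, 396) = -15444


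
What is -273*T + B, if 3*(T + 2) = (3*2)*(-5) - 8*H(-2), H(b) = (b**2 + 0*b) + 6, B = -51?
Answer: 10505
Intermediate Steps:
H(b) = 6 + b**2 (H(b) = (b**2 + 0) + 6 = b**2 + 6 = 6 + b**2)
T = -116/3 (T = -2 + ((3*2)*(-5) - 8*(6 + (-2)**2))/3 = -2 + (6*(-5) - 8*(6 + 4))/3 = -2 + (-30 - 8*10)/3 = -2 + (-30 - 80)/3 = -2 + (1/3)*(-110) = -2 - 110/3 = -116/3 ≈ -38.667)
-273*T + B = -273*(-116/3) - 51 = 10556 - 51 = 10505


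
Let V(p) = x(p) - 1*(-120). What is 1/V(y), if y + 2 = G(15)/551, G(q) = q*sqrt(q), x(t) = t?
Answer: 35824918/4227336949 - 8265*sqrt(15)/4227336949 ≈ 0.0084670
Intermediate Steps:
G(q) = q**(3/2)
y = -2 + 15*sqrt(15)/551 (y = -2 + 15**(3/2)/551 = -2 + (15*sqrt(15))*(1/551) = -2 + 15*sqrt(15)/551 ≈ -1.8946)
V(p) = 120 + p (V(p) = p - 1*(-120) = p + 120 = 120 + p)
1/V(y) = 1/(120 + (-2 + 15*sqrt(15)/551)) = 1/(118 + 15*sqrt(15)/551)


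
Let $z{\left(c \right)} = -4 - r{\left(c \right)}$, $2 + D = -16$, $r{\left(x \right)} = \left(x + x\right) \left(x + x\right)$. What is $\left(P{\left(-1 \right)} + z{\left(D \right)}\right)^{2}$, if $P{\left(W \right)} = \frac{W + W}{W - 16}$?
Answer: $\frac{488321604}{289} \approx 1.6897 \cdot 10^{6}$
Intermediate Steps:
$r{\left(x \right)} = 4 x^{2}$ ($r{\left(x \right)} = 2 x 2 x = 4 x^{2}$)
$D = -18$ ($D = -2 - 16 = -18$)
$z{\left(c \right)} = -4 - 4 c^{2}$
$P{\left(W \right)} = \frac{2 W}{-16 + W}$
$\left(P{\left(-1 \right)} + z{\left(D \right)}\right)^{2} = \left(2 \left(-1\right) \frac{1}{-16 - 1} - \left(4 + 4 \left(-18\right)^{2}\right)\right)^{2} = \left(2 \left(-1\right) \frac{1}{-17} - 1300\right)^{2} = \left(2 \left(-1\right) \left(- \frac{1}{17}\right) - 1300\right)^{2} = \left(\frac{2}{17} - 1300\right)^{2} = \left(- \frac{22098}{17}\right)^{2} = \frac{488321604}{289}$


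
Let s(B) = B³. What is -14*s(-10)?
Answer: 14000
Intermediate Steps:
-14*s(-10) = -14*(-10)³ = -14*(-1000) = 14000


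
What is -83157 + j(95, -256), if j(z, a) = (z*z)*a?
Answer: -2393557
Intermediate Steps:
j(z, a) = a*z**2 (j(z, a) = z**2*a = a*z**2)
-83157 + j(95, -256) = -83157 - 256*95**2 = -83157 - 256*9025 = -83157 - 2310400 = -2393557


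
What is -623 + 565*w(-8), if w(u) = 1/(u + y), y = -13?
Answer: -13648/21 ≈ -649.90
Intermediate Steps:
w(u) = 1/(-13 + u) (w(u) = 1/(u - 13) = 1/(-13 + u))
-623 + 565*w(-8) = -623 + 565/(-13 - 8) = -623 + 565/(-21) = -623 + 565*(-1/21) = -623 - 565/21 = -13648/21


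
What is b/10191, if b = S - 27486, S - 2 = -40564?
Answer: -68048/10191 ≈ -6.6773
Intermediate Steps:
S = -40562 (S = 2 - 40564 = -40562)
b = -68048 (b = -40562 - 27486 = -68048)
b/10191 = -68048/10191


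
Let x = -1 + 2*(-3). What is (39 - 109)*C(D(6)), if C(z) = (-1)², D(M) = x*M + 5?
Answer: -70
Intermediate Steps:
x = -7 (x = -1 - 6 = -7)
D(M) = 5 - 7*M (D(M) = -7*M + 5 = 5 - 7*M)
C(z) = 1
(39 - 109)*C(D(6)) = (39 - 109)*1 = -70*1 = -70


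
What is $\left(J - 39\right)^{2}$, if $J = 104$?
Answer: $4225$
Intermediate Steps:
$\left(J - 39\right)^{2} = \left(104 - 39\right)^{2} = 65^{2} = 4225$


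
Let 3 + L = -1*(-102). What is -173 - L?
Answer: -272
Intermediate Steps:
L = 99 (L = -3 - 1*(-102) = -3 + 102 = 99)
-173 - L = -173 - 1*99 = -173 - 99 = -272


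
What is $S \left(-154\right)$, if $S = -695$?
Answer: $107030$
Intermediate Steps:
$S \left(-154\right) = \left(-695\right) \left(-154\right) = 107030$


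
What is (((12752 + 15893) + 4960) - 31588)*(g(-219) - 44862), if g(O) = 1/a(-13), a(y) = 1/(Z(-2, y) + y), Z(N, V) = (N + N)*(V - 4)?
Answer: -90375719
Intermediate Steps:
Z(N, V) = 2*N*(-4 + V) (Z(N, V) = (2*N)*(-4 + V) = 2*N*(-4 + V))
a(y) = 1/(16 - 3*y) (a(y) = 1/(2*(-2)*(-4 + y) + y) = 1/((16 - 4*y) + y) = 1/(16 - 3*y))
g(O) = 55 (g(O) = 1/(1/(16 - 3*(-13))) = 1/(1/(16 + 39)) = 1/(1/55) = 55)
(((12752 + 15893) + 4960) - 31588)*(g(-219) - 44862) = (((12752 + 15893) + 4960) - 31588)*(55 - 44862) = ((28645 + 4960) - 31588)*(-44807) = (33605 - 31588)*(-44807) = 2017*(-44807) = -90375719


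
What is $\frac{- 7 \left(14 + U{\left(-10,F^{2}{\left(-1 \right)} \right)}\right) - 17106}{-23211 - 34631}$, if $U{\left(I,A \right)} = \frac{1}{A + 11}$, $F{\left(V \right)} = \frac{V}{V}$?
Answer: $\frac{206455}{694104} \approx 0.29744$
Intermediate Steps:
$F{\left(V \right)} = 1$
$U{\left(I,A \right)} = \frac{1}{11 + A}$
$\frac{- 7 \left(14 + U{\left(-10,F^{2}{\left(-1 \right)} \right)}\right) - 17106}{-23211 - 34631} = \frac{- 7 \left(14 + \frac{1}{11 + 1^{2}}\right) - 17106}{-23211 - 34631} = \frac{- 7 \left(14 + \frac{1}{11 + 1}\right) - 17106}{-57842} = \left(- 7 \left(14 + \frac{1}{12}\right) - 17106\right) \left(- \frac{1}{57842}\right) = \left(\left(-7\right) \frac{169}{12} - 17106\right) \left(- \frac{1}{57842}\right) = \left(- \frac{1183}{12} - 17106\right) \left(- \frac{1}{57842}\right) = \left(- \frac{206455}{12}\right) \left(- \frac{1}{57842}\right) = \frac{206455}{694104}$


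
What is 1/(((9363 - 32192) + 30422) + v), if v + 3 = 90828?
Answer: 1/98418 ≈ 1.0161e-5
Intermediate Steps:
v = 90825 (v = -3 + 90828 = 90825)
1/(((9363 - 32192) + 30422) + v) = 1/(((9363 - 32192) + 30422) + 90825) = 1/((-22829 + 30422) + 90825) = 1/(7593 + 90825) = 1/98418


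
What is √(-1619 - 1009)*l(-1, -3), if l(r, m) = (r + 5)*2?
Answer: 48*I*√73 ≈ 410.11*I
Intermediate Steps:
l(r, m) = 10 + 2*r (l(r, m) = (5 + r)*2 = 10 + 2*r)
√(-1619 - 1009)*l(-1, -3) = √(-1619 - 1009)*(10 + 2*(-1)) = √(-2628)*(10 - 2) = (6*I*√73)*8 = 48*I*√73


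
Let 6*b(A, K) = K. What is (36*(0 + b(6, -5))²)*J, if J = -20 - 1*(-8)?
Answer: -300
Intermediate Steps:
b(A, K) = K/6
J = -12 (J = -20 + 8 = -12)
(36*(0 + b(6, -5))²)*J = (36*(0 + (⅙)*(-5))²)*(-12) = (36*(0 - ⅚)²)*(-12) = (36*(-⅚)²)*(-12) = (36*(25/36))*(-12) = 25*(-12) = -300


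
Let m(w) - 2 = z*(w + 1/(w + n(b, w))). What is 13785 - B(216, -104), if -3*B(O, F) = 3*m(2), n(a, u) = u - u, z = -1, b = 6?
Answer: 27569/2 ≈ 13785.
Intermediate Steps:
n(a, u) = 0
m(w) = 2 - w - 1/w (m(w) = 2 - (w + 1/(w + 0)) = 2 - (w + 1/w) = 2 + (-w - 1/w) = 2 - w - 1/w)
B(O, F) = 1/2 (B(O, F) = -(2 - 1*2 - 1/2) = -(2 - 2 - 1*1/2) = -(2 - 2 - 1/2) = -(-1)/2 = -1/3*(-3/2) = 1/2)
13785 - B(216, -104) = 13785 - 1*1/2 = 13785 - 1/2 = 27569/2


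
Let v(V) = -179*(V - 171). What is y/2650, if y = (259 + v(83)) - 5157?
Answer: 5427/1325 ≈ 4.0958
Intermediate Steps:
v(V) = 30609 - 179*V (v(V) = -179*(-171 + V) = 30609 - 179*V)
y = 10854 (y = (259 + (30609 - 179*83)) - 5157 = (259 + (30609 - 14857)) - 5157 = (259 + 15752) - 5157 = 16011 - 5157 = 10854)
y/2650 = 10854/2650 = 10854*(1/2650) = 5427/1325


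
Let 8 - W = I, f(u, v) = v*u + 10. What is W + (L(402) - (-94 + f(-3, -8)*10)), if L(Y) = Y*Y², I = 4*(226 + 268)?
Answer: 64962594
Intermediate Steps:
I = 1976 (I = 4*494 = 1976)
f(u, v) = 10 + u*v (f(u, v) = u*v + 10 = 10 + u*v)
L(Y) = Y³
W = -1968 (W = 8 - 1*1976 = 8 - 1976 = -1968)
W + (L(402) - (-94 + f(-3, -8)*10)) = -1968 + (402³ - (-94 + (10 - 3*(-8))*10)) = -1968 + (64964808 - (-94 + (10 + 24)*10)) = -1968 + (64964808 - (-94 + 34*10)) = -1968 + (64964808 - (-94 + 340)) = -1968 + (64964808 - 1*246) = -1968 + (64964808 - 246) = -1968 + 64964562 = 64962594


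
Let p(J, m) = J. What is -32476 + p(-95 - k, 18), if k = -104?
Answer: -32467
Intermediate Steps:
-32476 + p(-95 - k, 18) = -32476 + (-95 - 1*(-104)) = -32476 + (-95 + 104) = -32476 + 9 = -32467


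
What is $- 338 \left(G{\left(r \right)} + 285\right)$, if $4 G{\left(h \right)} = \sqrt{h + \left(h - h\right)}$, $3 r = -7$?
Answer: $-96330 - \frac{169 i \sqrt{21}}{6} \approx -96330.0 - 129.08 i$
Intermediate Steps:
$r = - \frac{7}{3}$ ($r = \frac{1}{3} \left(-7\right) = - \frac{7}{3} \approx -2.3333$)
$G{\left(h \right)} = \frac{\sqrt{h}}{4}$ ($G{\left(h \right)} = \frac{\sqrt{h + \left(h - h\right)}}{4} = \frac{\sqrt{h + 0}}{4} = \frac{\sqrt{h}}{4}$)
$- 338 \left(G{\left(r \right)} + 285\right) = - 338 \left(\frac{\sqrt{- \frac{7}{3}}}{4} + 285\right) = - 338 \left(\frac{\frac{1}{3} i \sqrt{21}}{4} + 285\right) = - 338 \left(\frac{i \sqrt{21}}{12} + 285\right) = - 338 \left(285 + \frac{i \sqrt{21}}{12}\right) = -96330 - \frac{169 i \sqrt{21}}{6}$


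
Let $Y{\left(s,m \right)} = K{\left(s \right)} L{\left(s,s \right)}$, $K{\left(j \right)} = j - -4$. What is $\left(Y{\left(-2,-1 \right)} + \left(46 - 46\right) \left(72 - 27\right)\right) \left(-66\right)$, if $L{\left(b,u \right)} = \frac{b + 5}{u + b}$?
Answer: $99$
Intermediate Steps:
$L{\left(b,u \right)} = \frac{5 + b}{b + u}$
$K{\left(j \right)} = 4 + j$ ($K{\left(j \right)} = j + 4 = 4 + j$)
$Y{\left(s,m \right)} = \frac{\left(4 + s\right) \left(5 + s\right)}{2 s}$ ($Y{\left(s,m \right)} = \left(4 + s\right) \frac{5 + s}{s + s} = \left(4 + s\right) \frac{5 + s}{2 s} = \frac{\left(4 + s\right) \left(5 + s\right)}{2 s}$)
$\left(Y{\left(-2,-1 \right)} + \left(46 - 46\right) \left(72 - 27\right)\right) \left(-66\right) = \left(\frac{\left(4 - 2\right) \left(5 - 2\right)}{2 \left(-2\right)} + \left(46 - 46\right) \left(72 - 27\right)\right) \left(-66\right) = \left(\frac{1}{2} \left(- \frac{1}{2}\right) 2 \cdot 3 + 0 \cdot 45\right) \left(-66\right) = \left(- \frac{3}{2} + 0\right) \left(-66\right) = \left(- \frac{3}{2}\right) \left(-66\right) = 99$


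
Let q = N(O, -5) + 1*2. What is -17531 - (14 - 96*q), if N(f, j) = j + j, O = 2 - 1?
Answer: -18313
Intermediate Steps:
O = 1
N(f, j) = 2*j
q = -8 (q = 2*(-5) + 1*2 = -10 + 2 = -8)
-17531 - (14 - 96*q) = -17531 - (14 - 96*(-8)) = -17531 - (14 + 768) = -17531 - 1*782 = -17531 - 782 = -18313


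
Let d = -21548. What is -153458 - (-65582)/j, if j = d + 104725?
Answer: -12764110484/83177 ≈ -1.5346e+5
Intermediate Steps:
j = 83177 (j = -21548 + 104725 = 83177)
-153458 - (-65582)/j = -153458 - (-65582)/83177 = -153458 - 1*(-65582/83177) = -153458 + 65582/83177 = -12764110484/83177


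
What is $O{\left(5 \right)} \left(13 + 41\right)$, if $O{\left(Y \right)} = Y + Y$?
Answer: $540$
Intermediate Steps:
$O{\left(Y \right)} = 2 Y$
$O{\left(5 \right)} \left(13 + 41\right) = 2 \cdot 5 \left(13 + 41\right) = 10 \cdot 54 = 540$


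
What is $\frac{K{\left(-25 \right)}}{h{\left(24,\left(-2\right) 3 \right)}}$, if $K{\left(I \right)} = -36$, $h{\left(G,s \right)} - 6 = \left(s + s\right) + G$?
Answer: $-2$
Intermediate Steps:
$h{\left(G,s \right)} = 6 + G + 2 s$ ($h{\left(G,s \right)} = 6 + \left(\left(s + s\right) + G\right) = 6 + \left(2 s + G\right) = 6 + \left(G + 2 s\right) = 6 + G + 2 s$)
$\frac{K{\left(-25 \right)}}{h{\left(24,\left(-2\right) 3 \right)}} = - \frac{36}{6 + 24 + 2 \left(\left(-2\right) 3\right)} = - \frac{36}{6 + 24 + 2 \left(-6\right)} = - \frac{36}{6 + 24 - 12} = - \frac{36}{18} = \left(-36\right) \frac{1}{18} = -2$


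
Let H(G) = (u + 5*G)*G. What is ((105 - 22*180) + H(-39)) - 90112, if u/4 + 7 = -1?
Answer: -85114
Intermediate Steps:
u = -32 (u = -28 + 4*(-1) = -28 - 4 = -32)
H(G) = G*(-32 + 5*G) (H(G) = (-32 + 5*G)*G = G*(-32 + 5*G))
((105 - 22*180) + H(-39)) - 90112 = ((105 - 22*180) - 39*(-32 + 5*(-39))) - 90112 = ((105 - 3960) - 39*(-32 - 195)) - 90112 = (-3855 - 39*(-227)) - 90112 = (-3855 + 8853) - 90112 = 4998 - 90112 = -85114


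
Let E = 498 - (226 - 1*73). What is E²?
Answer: 119025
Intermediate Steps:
E = 345 (E = 498 - (226 - 73) = 498 - 1*153 = 498 - 153 = 345)
E² = 345² = 119025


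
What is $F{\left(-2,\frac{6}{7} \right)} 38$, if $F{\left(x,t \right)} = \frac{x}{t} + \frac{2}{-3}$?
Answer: $-114$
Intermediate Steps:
$F{\left(x,t \right)} = - \frac{2}{3} + \frac{x}{t}$ ($F{\left(x,t \right)} = \frac{x}{t} + 2 \left(- \frac{1}{3}\right) = \frac{x}{t} - \frac{2}{3} = - \frac{2}{3} + \frac{x}{t}$)
$F{\left(-2,\frac{6}{7} \right)} 38 = \left(- \frac{2}{3} - \frac{2}{6 \cdot \frac{1}{7}}\right) 38 = \left(- \frac{2}{3} - \frac{2}{\frac{6}{7}}\right) 38 = \left(- \frac{2}{3} - \frac{7}{3}\right) 38 = \left(-3\right) 38 = -114$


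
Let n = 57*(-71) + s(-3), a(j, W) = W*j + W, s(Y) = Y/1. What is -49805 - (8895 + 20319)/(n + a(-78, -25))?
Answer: -105806411/2125 ≈ -49791.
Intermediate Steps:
s(Y) = Y (s(Y) = Y*1 = Y)
a(j, W) = W + W*j
n = -4050 (n = 57*(-71) - 3 = -4047 - 3 = -4050)
-49805 - (8895 + 20319)/(n + a(-78, -25)) = -49805 - (8895 + 20319)/(-4050 - 25*(1 - 78)) = -49805 - 29214/(-4050 - 25*(-77)) = -49805 - 29214/(-4050 + 1925) = -49805 - 29214/(-2125) = -49805 - 29214*(-1)/2125 = -49805 - 1*(-29214/2125) = -49805 + 29214/2125 = -105806411/2125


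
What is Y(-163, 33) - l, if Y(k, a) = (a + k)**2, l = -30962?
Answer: 47862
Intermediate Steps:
Y(-163, 33) - l = (33 - 163)**2 - 1*(-30962) = (-130)**2 + 30962 = 16900 + 30962 = 47862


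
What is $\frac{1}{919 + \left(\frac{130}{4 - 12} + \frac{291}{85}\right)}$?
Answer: $\frac{340}{308099} \approx 0.0011035$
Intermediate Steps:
$\frac{1}{919 + \left(\frac{130}{4 - 12} + \frac{291}{85}\right)} = \frac{1}{919 + \left(\frac{130}{4 - 12} + 291 \cdot \frac{1}{85}\right)} = \frac{1}{919 + \left(\frac{130}{-8} + \frac{291}{85}\right)} = \frac{1}{919 + \left(130 \left(- \frac{1}{8}\right) + \frac{291}{85}\right)} = \frac{1}{919 + \left(- \frac{65}{4} + \frac{291}{85}\right)} = \frac{1}{919 - \frac{4361}{340}} = \frac{1}{\frac{308099}{340}} = \frac{340}{308099}$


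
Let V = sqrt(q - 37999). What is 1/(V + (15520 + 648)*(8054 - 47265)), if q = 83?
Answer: -158490862/100477413350021655 - I*sqrt(9479)/200954826700043310 ≈ -1.5774e-9 - 4.8449e-16*I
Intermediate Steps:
V = 2*I*sqrt(9479) (V = sqrt(83 - 37999) = sqrt(-37916) = 2*I*sqrt(9479) ≈ 194.72*I)
1/(V + (15520 + 648)*(8054 - 47265)) = 1/(2*I*sqrt(9479) + (15520 + 648)*(8054 - 47265)) = 1/(2*I*sqrt(9479) + 16168*(-39211)) = 1/(2*I*sqrt(9479) - 633963448) = 1/(-633963448 + 2*I*sqrt(9479))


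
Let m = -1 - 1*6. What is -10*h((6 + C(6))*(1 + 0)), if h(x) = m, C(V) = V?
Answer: 70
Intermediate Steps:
m = -7 (m = -1 - 6 = -7)
h(x) = -7
-10*h((6 + C(6))*(1 + 0)) = -10*(-7) = 70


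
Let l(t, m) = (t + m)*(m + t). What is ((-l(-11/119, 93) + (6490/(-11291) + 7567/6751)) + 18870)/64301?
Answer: 1578856004520203/9915488729454343 ≈ 0.15923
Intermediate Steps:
l(t, m) = (m + t)² (l(t, m) = (m + t)*(m + t) = (m + t)²)
((-l(-11/119, 93) + (6490/(-11291) + 7567/6751)) + 18870)/64301 = ((-(93 - 11/119)² + (6490/(-11291) + 7567/6751)) + 18870)/64301 = ((-(93 - 11*1/119)² + (6490*(-1/11291) + 7567*(1/6751))) + 18870)*(1/64301) = ((-(93 - 11/119)² + (-6490/11291 + 7567/6751)) + 18870)*(1/64301) = ((-(11056/119)² + 41625007/76225541) + 18870)*(1/64301) = ((-1*122235136/14161 + 41625007/76225541) + 18870)*(1/64301) = ((-122235136/14161 + 41625007/76225541) + 18870)*(1/64301) = (-1330978559869207/154204269443 + 18870)*(1/64301) = (1578856004520203/154204269443)*(1/64301) = 1578856004520203/9915488729454343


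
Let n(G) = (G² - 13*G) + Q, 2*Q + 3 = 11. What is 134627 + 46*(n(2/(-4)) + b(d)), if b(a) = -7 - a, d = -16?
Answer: 271071/2 ≈ 1.3554e+5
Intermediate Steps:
Q = 4 (Q = -3/2 + (½)*11 = -3/2 + 11/2 = 4)
n(G) = 4 + G² - 13*G (n(G) = (G² - 13*G) + 4 = 4 + G² - 13*G)
134627 + 46*(n(2/(-4)) + b(d)) = 134627 + 46*((4 + (2/(-4))² - 26/(-4)) + (-7 - 1*(-16))) = 134627 + 46*((4 + (2*(-¼))² - 26*(-1)/4) + (-7 + 16)) = 134627 + 46*((4 + (-½)² - 13*(-½)) + 9) = 134627 + 46*((4 + ¼ + 13/2) + 9) = 134627 + 46*(43/4 + 9) = 134627 + 46*(79/4) = 134627 + 1817/2 = 271071/2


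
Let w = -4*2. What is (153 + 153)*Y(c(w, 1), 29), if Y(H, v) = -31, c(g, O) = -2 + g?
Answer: -9486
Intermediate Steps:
w = -8
(153 + 153)*Y(c(w, 1), 29) = (153 + 153)*(-31) = 306*(-31) = -9486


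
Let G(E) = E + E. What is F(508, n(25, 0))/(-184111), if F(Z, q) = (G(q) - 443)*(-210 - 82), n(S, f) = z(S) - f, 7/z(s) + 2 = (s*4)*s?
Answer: -161563600/229954639 ≈ -0.70259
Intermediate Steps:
G(E) = 2*E
z(s) = 7/(-2 + 4*s²) (z(s) = 7/(-2 + (s*4)*s) = 7/(-2 + (4*s)*s) = 7/(-2 + 4*s²))
n(S, f) = -f + 7/(2*(-1 + 2*S²)) (n(S, f) = 7/(2*(-1 + 2*S²)) - f = -f + 7/(2*(-1 + 2*S²)))
F(Z, q) = 129356 - 584*q (F(Z, q) = (2*q - 443)*(-210 - 82) = (-443 + 2*q)*(-292) = 129356 - 584*q)
F(508, n(25, 0))/(-184111) = (129356 - 584*(-1*0 + 7/(2*(-1 + 2*25²))))/(-184111) = (129356 - 584*(0 + 7/(2*(-1 + 2*625))))*(-1/184111) = (129356 - 584*(0 + 7/(2*(-1 + 1250))))*(-1/184111) = (129356 - 584*(0 + (7/2)/1249))*(-1/184111) = (129356 - 584*(0 + (7/2)*(1/1249)))*(-1/184111) = (129356 - 584*(0 + 7/2498))*(-1/184111) = (129356 - 584*7/2498)*(-1/184111) = (129356 - 2044/1249)*(-1/184111) = (161563600/1249)*(-1/184111) = -161563600/229954639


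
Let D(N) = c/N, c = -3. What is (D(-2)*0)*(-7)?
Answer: 0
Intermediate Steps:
D(N) = -3/N
(D(-2)*0)*(-7) = (-3/(-2)*0)*(-7) = (-3*(-1/2)*0)*(-7) = ((3/2)*0)*(-7) = 0*(-7) = 0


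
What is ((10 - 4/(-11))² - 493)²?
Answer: 2176875649/14641 ≈ 1.4868e+5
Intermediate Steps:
((10 - 4/(-11))² - 493)² = ((10 - 4*(-1/11))² - 493)² = ((10 + 4/11)² - 493)² = ((114/11)² - 493)² = (12996/121 - 493)² = (-46657/121)² = 2176875649/14641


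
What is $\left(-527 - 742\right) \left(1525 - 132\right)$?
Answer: $-1767717$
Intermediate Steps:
$\left(-527 - 742\right) \left(1525 - 132\right) = \left(-1269\right) 1393 = -1767717$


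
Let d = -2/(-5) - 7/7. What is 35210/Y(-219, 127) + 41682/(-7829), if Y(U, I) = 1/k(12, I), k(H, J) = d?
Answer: -165437136/7829 ≈ -21131.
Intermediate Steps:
d = -3/5 (d = -2*(-1/5) - 7*1/7 = 2/5 - 1 = -3/5 ≈ -0.60000)
k(H, J) = -3/5
Y(U, I) = -5/3 (Y(U, I) = 1/(-3/5) = -5/3)
35210/Y(-219, 127) + 41682/(-7829) = 35210/(-5/3) + 41682/(-7829) = 35210*(-3/5) + 41682*(-1/7829) = -21126 - 41682/7829 = -165437136/7829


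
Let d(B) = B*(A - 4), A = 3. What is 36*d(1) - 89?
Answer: -125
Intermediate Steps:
d(B) = -B (d(B) = B*(3 - 4) = B*(-1) = -B)
36*d(1) - 89 = 36*(-1*1) - 89 = 36*(-1) - 89 = -36 - 89 = -125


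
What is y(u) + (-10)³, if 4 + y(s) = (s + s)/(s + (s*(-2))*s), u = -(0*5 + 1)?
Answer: -3010/3 ≈ -1003.3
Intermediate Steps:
u = -1 (u = -(0 + 1) = -1*1 = -1)
y(s) = -4 + 2*s/(s - 2*s²) (y(s) = -4 + (s + s)/(s + (s*(-2))*s) = -4 + (2*s)/(s + (-2*s)*s) = -4 + (2*s)/(s - 2*s²) = -4 + 2*s/(s - 2*s²))
y(u) + (-10)³ = 2*(1 - 4*(-1))/(-1 + 2*(-1)) + (-10)³ = 2*(1 + 4)/(-1 - 2) - 1000 = 2*5/(-3) - 1000 = 2*(-⅓)*5 - 1000 = -10/3 - 1000 = -3010/3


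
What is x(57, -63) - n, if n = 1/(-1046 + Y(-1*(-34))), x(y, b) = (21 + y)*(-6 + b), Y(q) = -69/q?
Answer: -191776772/35633 ≈ -5382.0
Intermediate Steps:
x(y, b) = (-6 + b)*(21 + y)
n = -34/35633 (n = 1/(-1046 - 69/((-1*(-34)))) = 1/(-1046 - 69/34) = 1/(-35633/34) = -34/35633 ≈ -0.00095417)
x(57, -63) - n = (-126 - 6*57 + 21*(-63) - 63*57) - 1*(-34/35633) = (-126 - 342 - 1323 - 3591) + 34/35633 = -5382 + 34/35633 = -191776772/35633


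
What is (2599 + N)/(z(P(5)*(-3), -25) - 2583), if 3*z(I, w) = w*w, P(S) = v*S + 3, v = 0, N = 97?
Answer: -2022/1781 ≈ -1.1353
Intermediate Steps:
P(S) = 3 (P(S) = 0*S + 3 = 0 + 3 = 3)
z(I, w) = w²/3 (z(I, w) = (w*w)/3 = w²/3)
(2599 + N)/(z(P(5)*(-3), -25) - 2583) = (2599 + 97)/((⅓)*(-25)² - 2583) = 2696/((⅓)*625 - 2583) = 2696/(625/3 - 2583) = 2696/(-7124/3) = 2696*(-3/7124) = -2022/1781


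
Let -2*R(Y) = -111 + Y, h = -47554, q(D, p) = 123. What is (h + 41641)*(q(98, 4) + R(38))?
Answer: -1886247/2 ≈ -9.4312e+5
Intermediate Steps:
R(Y) = 111/2 - Y/2 (R(Y) = -(-111 + Y)/2 = 111/2 - Y/2)
(h + 41641)*(q(98, 4) + R(38)) = (-47554 + 41641)*(123 + (111/2 - ½*38)) = -5913*(123 + (111/2 - 19)) = -5913*(123 + 73/2) = -5913*319/2 = -1886247/2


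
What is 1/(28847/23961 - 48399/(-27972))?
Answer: 1519812/4459403 ≈ 0.34081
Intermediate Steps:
1/(28847/23961 - 48399/(-27972)) = 1/(28847*(1/23961) - 48399*(-1/27972)) = 1/(4121/3423 + 16133/9324) = 1/(4459403/1519812) = 1519812/4459403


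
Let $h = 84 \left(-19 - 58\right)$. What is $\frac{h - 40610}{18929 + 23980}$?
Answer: $- \frac{47078}{42909} \approx -1.0972$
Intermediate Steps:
$h = -6468$ ($h = 84 \left(-77\right) = -6468$)
$\frac{h - 40610}{18929 + 23980} = \frac{-6468 - 40610}{18929 + 23980} = - \frac{47078}{42909}$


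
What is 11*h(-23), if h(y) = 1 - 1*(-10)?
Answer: 121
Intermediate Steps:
h(y) = 11 (h(y) = 1 + 10 = 11)
11*h(-23) = 11*11 = 121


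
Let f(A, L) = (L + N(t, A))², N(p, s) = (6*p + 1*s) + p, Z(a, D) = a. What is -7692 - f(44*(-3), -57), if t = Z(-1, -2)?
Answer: -46108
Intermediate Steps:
t = -1
N(p, s) = s + 7*p (N(p, s) = (6*p + s) + p = (s + 6*p) + p = s + 7*p)
f(A, L) = (-7 + A + L)² (f(A, L) = (L + (A + 7*(-1)))² = (L + (A - 7))² = (L + (-7 + A))² = (-7 + A + L)²)
-7692 - f(44*(-3), -57) = -7692 - (-7 + 44*(-3) - 57)² = -7692 - (-7 - 132 - 57)² = -7692 - 1*(-196)² = -7692 - 1*38416 = -7692 - 38416 = -46108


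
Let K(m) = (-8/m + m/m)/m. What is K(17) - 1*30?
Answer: -8661/289 ≈ -29.969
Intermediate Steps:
K(m) = (1 - 8/m)/m (K(m) = (-8/m + 1)/m = (1 - 8/m)/m)
K(17) - 1*30 = (-8 + 17)/17**2 - 1*30 = (1/289)*9 - 30 = 9/289 - 30 = -8661/289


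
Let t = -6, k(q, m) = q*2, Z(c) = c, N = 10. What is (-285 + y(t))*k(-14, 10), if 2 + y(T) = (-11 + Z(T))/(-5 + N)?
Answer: 40656/5 ≈ 8131.2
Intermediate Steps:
k(q, m) = 2*q
y(T) = -21/5 + T/5 (y(T) = -2 + (-11 + T)/(-5 + 10) = -2 + (-11 + T)/5 = -2 + (-11 + T)*(⅕) = -2 + (-11/5 + T/5) = -21/5 + T/5)
(-285 + y(t))*k(-14, 10) = (-285 + (-21/5 + (⅕)*(-6)))*(2*(-14)) = (-285 + (-21/5 - 6/5))*(-28) = (-285 - 27/5)*(-28) = -1452/5*(-28) = 40656/5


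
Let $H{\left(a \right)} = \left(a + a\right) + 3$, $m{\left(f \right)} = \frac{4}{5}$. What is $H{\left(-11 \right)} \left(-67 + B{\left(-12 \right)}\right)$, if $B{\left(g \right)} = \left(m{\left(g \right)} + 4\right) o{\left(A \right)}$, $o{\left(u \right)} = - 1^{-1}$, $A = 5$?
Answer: $\frac{6821}{5} \approx 1364.2$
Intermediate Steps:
$o{\left(u \right)} = -1$ ($o{\left(u \right)} = \left(-1\right) 1 = -1$)
$m{\left(f \right)} = \frac{4}{5}$ ($m{\left(f \right)} = 4 \cdot \frac{1}{5} = \frac{4}{5}$)
$B{\left(g \right)} = - \frac{24}{5}$ ($B{\left(g \right)} = \left(\frac{4}{5} + 4\right) \left(-1\right) = \frac{24}{5} \left(-1\right) = - \frac{24}{5}$)
$H{\left(a \right)} = 3 + 2 a$ ($H{\left(a \right)} = 2 a + 3 = 3 + 2 a$)
$H{\left(-11 \right)} \left(-67 + B{\left(-12 \right)}\right) = \left(3 + 2 \left(-11\right)\right) \left(-67 - \frac{24}{5}\right) = \left(3 - 22\right) \left(- \frac{359}{5}\right) = \left(-19\right) \left(- \frac{359}{5}\right) = \frac{6821}{5}$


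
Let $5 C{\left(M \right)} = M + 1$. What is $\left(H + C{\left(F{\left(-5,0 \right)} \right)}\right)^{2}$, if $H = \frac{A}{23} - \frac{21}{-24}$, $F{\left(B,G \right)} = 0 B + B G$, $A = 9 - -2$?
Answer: $\frac{2042041}{846400} \approx 2.4126$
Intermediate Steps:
$A = 11$ ($A = 9 + 2 = 11$)
$F{\left(B,G \right)} = B G$ ($F{\left(B,G \right)} = 0 + B G = B G$)
$H = \frac{249}{184}$ ($H = \frac{11}{23} - \frac{21}{-24} = 11 \cdot \frac{1}{23} - - \frac{7}{8} = \frac{11}{23} + \frac{7}{8} = \frac{249}{184} \approx 1.3533$)
$C{\left(M \right)} = \frac{1}{5} + \frac{M}{5}$ ($C{\left(M \right)} = \frac{M + 1}{5} = \frac{1 + M}{5} = \frac{1}{5} + \frac{M}{5}$)
$\left(H + C{\left(F{\left(-5,0 \right)} \right)}\right)^{2} = \left(\frac{249}{184} + \left(\frac{1}{5} + \frac{\left(-5\right) 0}{5}\right)\right)^{2} = \left(\frac{249}{184} + \left(\frac{1}{5} + \frac{1}{5} \cdot 0\right)\right)^{2} = \left(\frac{249}{184} + \left(\frac{1}{5} + 0\right)\right)^{2} = \left(\frac{249}{184} + \frac{1}{5}\right)^{2} = \left(\frac{1429}{920}\right)^{2} = \frac{2042041}{846400}$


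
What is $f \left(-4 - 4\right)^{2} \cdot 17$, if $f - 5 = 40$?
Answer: $48960$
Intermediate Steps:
$f = 45$ ($f = 5 + 40 = 45$)
$f \left(-4 - 4\right)^{2} \cdot 17 = 45 \left(-4 - 4\right)^{2} \cdot 17 = 45 \left(-8\right)^{2} \cdot 17 = 45 \cdot 64 \cdot 17 = 2880 \cdot 17 = 48960$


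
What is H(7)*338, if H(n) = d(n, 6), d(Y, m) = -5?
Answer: -1690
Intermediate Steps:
H(n) = -5
H(7)*338 = -5*338 = -1690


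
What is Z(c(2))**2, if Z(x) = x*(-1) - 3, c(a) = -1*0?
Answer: 9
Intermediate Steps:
c(a) = 0
Z(x) = -3 - x (Z(x) = -x - 3 = -3 - x)
Z(c(2))**2 = (-3 - 1*0)**2 = (-3 + 0)**2 = (-3)**2 = 9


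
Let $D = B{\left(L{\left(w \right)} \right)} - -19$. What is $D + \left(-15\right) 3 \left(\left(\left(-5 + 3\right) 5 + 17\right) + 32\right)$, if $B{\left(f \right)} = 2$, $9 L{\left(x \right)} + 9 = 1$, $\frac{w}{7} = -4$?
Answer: $-1734$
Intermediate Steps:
$w = -28$ ($w = 7 \left(-4\right) = -28$)
$L{\left(x \right)} = - \frac{8}{9}$ ($L{\left(x \right)} = -1 + \frac{1}{9} \cdot 1 = -1 + \frac{1}{9} = - \frac{8}{9}$)
$D = 21$ ($D = 2 - -19 = 2 + 19 = 21$)
$D + \left(-15\right) 3 \left(\left(\left(-5 + 3\right) 5 + 17\right) + 32\right) = 21 + \left(-15\right) 3 \left(\left(\left(-5 + 3\right) 5 + 17\right) + 32\right) = 21 - 45 \left(\left(\left(-2\right) 5 + 17\right) + 32\right) = 21 - 45 \left(\left(-10 + 17\right) + 32\right) = 21 - 45 \left(7 + 32\right) = 21 - 1755 = -1734$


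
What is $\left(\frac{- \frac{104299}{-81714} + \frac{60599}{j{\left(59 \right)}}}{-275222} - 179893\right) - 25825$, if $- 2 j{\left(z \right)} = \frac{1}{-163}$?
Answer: $- \frac{4628107290888679}{22489490508} \approx -2.0579 \cdot 10^{5}$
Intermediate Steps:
$j{\left(z \right)} = \frac{1}{326}$ ($j{\left(z \right)} = - \frac{1}{2 \left(-163\right)} = \left(- \frac{1}{2}\right) \left(- \frac{1}{163}\right) = \frac{1}{326}$)
$\left(\frac{- \frac{104299}{-81714} + \frac{60599}{j{\left(59 \right)}}}{-275222} - 179893\right) - 25825 = \left(\frac{- \frac{104299}{-81714} + 60599 \frac{1}{\frac{1}{326}}}{-275222} - 179893\right) - 25825 = \left(\left(\left(-104299\right) \left(- \frac{1}{81714}\right) + 60599 \cdot 326\right) \left(- \frac{1}{275222}\right) - 179893\right) - 25825 = \left(\left(\frac{104299}{81714} + 19755274\right) \left(- \frac{1}{275222}\right) - 179893\right) - 25825 = \left(\frac{1614282563935}{81714} \left(- \frac{1}{275222}\right) - 179893\right) - 25825 = \left(- \frac{1614282563935}{22489490508} - 179893\right) - 25825 = - \frac{4047316198519579}{22489490508} - 25825 = - \frac{4628107290888679}{22489490508}$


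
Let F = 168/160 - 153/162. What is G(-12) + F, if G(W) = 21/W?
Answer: -74/45 ≈ -1.6444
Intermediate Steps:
F = 19/180 (F = 168*(1/160) - 153*1/162 = 21/20 - 17/18 = 19/180 ≈ 0.10556)
G(-12) + F = 21/(-12) + 19/180 = 21*(-1/12) + 19/180 = -7/4 + 19/180 = -74/45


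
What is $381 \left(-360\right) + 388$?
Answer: $-136772$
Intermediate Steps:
$381 \left(-360\right) + 388 = -137160 + 388 = -136772$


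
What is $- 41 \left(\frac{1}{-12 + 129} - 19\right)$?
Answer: $\frac{91102}{117} \approx 778.65$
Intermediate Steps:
$- 41 \left(\frac{1}{-12 + 129} - 19\right) = - 41 \left(\frac{1}{117} - 19\right) = \left(-41\right) \left(- \frac{2222}{117}\right) = \frac{91102}{117}$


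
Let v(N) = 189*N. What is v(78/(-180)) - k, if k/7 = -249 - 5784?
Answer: 421491/10 ≈ 42149.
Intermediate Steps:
k = -42231 (k = 7*(-249 - 5784) = 7*(-6033) = -42231)
v(78/(-180)) - k = 189*(78/(-180)) - 1*(-42231) = 189*(78*(-1/180)) + 42231 = 189*(-13/30) + 42231 = -819/10 + 42231 = 421491/10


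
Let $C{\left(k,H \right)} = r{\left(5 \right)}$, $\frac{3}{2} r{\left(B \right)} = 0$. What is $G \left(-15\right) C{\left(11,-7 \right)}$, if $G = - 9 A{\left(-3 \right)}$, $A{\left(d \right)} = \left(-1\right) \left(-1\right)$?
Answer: $0$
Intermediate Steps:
$r{\left(B \right)} = 0$ ($r{\left(B \right)} = \frac{2}{3} \cdot 0 = 0$)
$A{\left(d \right)} = 1$
$C{\left(k,H \right)} = 0$
$G = -9$ ($G = \left(-9\right) 1 = -9$)
$G \left(-15\right) C{\left(11,-7 \right)} = \left(-9\right) \left(-15\right) 0 = 135 \cdot 0 = 0$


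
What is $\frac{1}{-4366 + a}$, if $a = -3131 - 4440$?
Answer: $- \frac{1}{11937} \approx -8.3773 \cdot 10^{-5}$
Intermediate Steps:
$a = -7571$
$\frac{1}{-4366 + a} = \frac{1}{-4366 - 7571} = \frac{1}{-11937} = - \frac{1}{11937}$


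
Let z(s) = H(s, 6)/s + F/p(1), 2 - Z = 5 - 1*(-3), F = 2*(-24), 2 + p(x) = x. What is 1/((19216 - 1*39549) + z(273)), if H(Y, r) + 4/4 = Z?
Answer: -39/791116 ≈ -4.9297e-5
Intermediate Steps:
p(x) = -2 + x
F = -48
Z = -6 (Z = 2 - (5 - 1*(-3)) = 2 - (5 + 3) = 2 - 1*8 = 2 - 8 = -6)
H(Y, r) = -7 (H(Y, r) = -1 - 6 = -7)
z(s) = 48 - 7/s (z(s) = -7/s - 48/(-2 + 1) = -7/s - 48/(-1) = -7/s - 48*(-1) = -7/s + 48 = 48 - 7/s)
1/((19216 - 1*39549) + z(273)) = 1/((19216 - 1*39549) + (48 - 7/273)) = 1/((19216 - 39549) + (48 - 7*1/273)) = 1/(-20333 + (48 - 1/39)) = 1/(-20333 + 1871/39) = 1/(-791116/39) = -39/791116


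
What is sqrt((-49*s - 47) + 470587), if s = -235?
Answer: sqrt(482055) ≈ 694.30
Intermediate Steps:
sqrt((-49*s - 47) + 470587) = sqrt((-49*(-235) - 47) + 470587) = sqrt((11515 - 47) + 470587) = sqrt(11468 + 470587) = sqrt(482055)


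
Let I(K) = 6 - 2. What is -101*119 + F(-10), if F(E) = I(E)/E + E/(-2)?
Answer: -60072/5 ≈ -12014.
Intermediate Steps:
I(K) = 4
F(E) = 4/E - E/2 (F(E) = 4/E + E/(-2) = 4/E + E*(-½) = 4/E - E/2)
-101*119 + F(-10) = -101*119 + (4/(-10) - ½*(-10)) = -12019 + (4*(-⅒) + 5) = -12019 + (-⅖ + 5) = -12019 + 23/5 = -60072/5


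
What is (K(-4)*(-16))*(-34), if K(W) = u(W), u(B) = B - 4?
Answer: -4352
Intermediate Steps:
u(B) = -4 + B
K(W) = -4 + W
(K(-4)*(-16))*(-34) = ((-4 - 4)*(-16))*(-34) = -8*(-16)*(-34) = 128*(-34) = -4352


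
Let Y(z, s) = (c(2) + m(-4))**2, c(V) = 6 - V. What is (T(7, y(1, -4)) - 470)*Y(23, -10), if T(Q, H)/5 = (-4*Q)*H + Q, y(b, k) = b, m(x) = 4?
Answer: -36800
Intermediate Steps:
Y(z, s) = 64 (Y(z, s) = ((6 - 1*2) + 4)**2 = ((6 - 2) + 4)**2 = (4 + 4)**2 = 8**2 = 64)
T(Q, H) = 5*Q - 20*H*Q (T(Q, H) = 5*((-4*Q)*H + Q) = 5*(-4*H*Q + Q) = 5*(Q - 4*H*Q) = 5*Q - 20*H*Q)
(T(7, y(1, -4)) - 470)*Y(23, -10) = (5*7*(1 - 4*1) - 470)*64 = (5*7*(1 - 4) - 470)*64 = (5*7*(-3) - 470)*64 = (-105 - 470)*64 = -575*64 = -36800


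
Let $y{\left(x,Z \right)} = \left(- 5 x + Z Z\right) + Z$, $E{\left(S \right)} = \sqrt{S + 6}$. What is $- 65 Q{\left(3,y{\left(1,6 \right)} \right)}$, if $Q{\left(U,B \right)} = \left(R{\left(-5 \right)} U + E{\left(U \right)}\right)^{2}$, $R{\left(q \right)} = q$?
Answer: $-9360$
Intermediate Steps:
$E{\left(S \right)} = \sqrt{6 + S}$
$y{\left(x,Z \right)} = Z + Z^{2} - 5 x$ ($y{\left(x,Z \right)} = \left(- 5 x + Z^{2}\right) + Z = \left(Z^{2} - 5 x\right) + Z = Z + Z^{2} - 5 x$)
$Q{\left(U,B \right)} = \left(\sqrt{6 + U} - 5 U\right)^{2}$ ($Q{\left(U,B \right)} = \left(- 5 U + \sqrt{6 + U}\right)^{2} = \left(\sqrt{6 + U} - 5 U\right)^{2}$)
$- 65 Q{\left(3,y{\left(1,6 \right)} \right)} = - 65 \left(\sqrt{6 + 3} - 15\right)^{2} = - 65 \left(\sqrt{9} - 15\right)^{2} = - 65 \left(3 - 15\right)^{2} = - 65 \left(-12\right)^{2} = \left(-65\right) 144 = -9360$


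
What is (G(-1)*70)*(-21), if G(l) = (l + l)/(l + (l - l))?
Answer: -2940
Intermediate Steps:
G(l) = 2 (G(l) = (2*l)/(l + 0) = (2*l)/l = 2)
(G(-1)*70)*(-21) = (2*70)*(-21) = 140*(-21) = -2940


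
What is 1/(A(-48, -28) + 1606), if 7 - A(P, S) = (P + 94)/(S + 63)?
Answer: 35/56409 ≈ 0.00062047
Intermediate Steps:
A(P, S) = 7 - (94 + P)/(63 + S) (A(P, S) = 7 - (P + 94)/(S + 63) = 7 - (94 + P)/(63 + S))
1/(A(-48, -28) + 1606) = 1/((347 - 1*(-48) + 7*(-28))/(63 - 28) + 1606) = 1/((347 + 48 - 196)/35 + 1606) = 1/((1/35)*199 + 1606) = 1/(199/35 + 1606) = 1/(56409/35) = 35/56409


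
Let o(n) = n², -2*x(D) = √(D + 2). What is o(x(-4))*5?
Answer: -5/2 ≈ -2.5000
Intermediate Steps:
x(D) = -√(2 + D)/2 (x(D) = -√(D + 2)/2 = -√(2 + D)/2)
o(x(-4))*5 = (-√(2 - 4)/2)²*5 = (-I*√2/2)²*5 = -½*5 = -5/2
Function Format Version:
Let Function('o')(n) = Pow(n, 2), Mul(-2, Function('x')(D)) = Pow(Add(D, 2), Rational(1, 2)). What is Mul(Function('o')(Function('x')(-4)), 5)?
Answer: Rational(-5, 2) ≈ -2.5000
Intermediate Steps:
Function('x')(D) = Mul(Rational(-1, 2), Pow(Add(2, D), Rational(1, 2))) (Function('x')(D) = Mul(Rational(-1, 2), Pow(Add(D, 2), Rational(1, 2))) = Mul(Rational(-1, 2), Pow(Add(2, D), Rational(1, 2))))
Mul(Function('o')(Function('x')(-4)), 5) = Mul(Pow(Mul(Rational(-1, 2), Pow(Add(2, -4), Rational(1, 2))), 2), 5) = Mul(Pow(Mul(Rational(-1, 2), Pow(-2, Rational(1, 2))), 2), 5) = Mul(Pow(Mul(Rational(-1, 2), Mul(I, Pow(2, Rational(1, 2)))), 2), 5) = Mul(Pow(Mul(Rational(-1, 2), I, Pow(2, Rational(1, 2))), 2), 5) = Mul(Rational(-1, 2), 5) = Rational(-5, 2)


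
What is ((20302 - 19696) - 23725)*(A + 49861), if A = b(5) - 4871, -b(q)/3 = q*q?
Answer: -1038389885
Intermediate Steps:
b(q) = -3*q**2 (b(q) = -3*q*q = -3*q**2)
A = -4946 (A = -3*5**2 - 4871 = -3*25 - 4871 = -75 - 4871 = -4946)
((20302 - 19696) - 23725)*(A + 49861) = ((20302 - 19696) - 23725)*(-4946 + 49861) = (606 - 23725)*44915 = -23119*44915 = -1038389885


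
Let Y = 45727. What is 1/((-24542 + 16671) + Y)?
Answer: 1/37856 ≈ 2.6416e-5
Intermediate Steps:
1/((-24542 + 16671) + Y) = 1/((-24542 + 16671) + 45727) = 1/(-7871 + 45727) = 1/37856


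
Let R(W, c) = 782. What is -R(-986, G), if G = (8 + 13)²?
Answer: -782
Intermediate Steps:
G = 441 (G = 21² = 441)
-R(-986, G) = -1*782 = -782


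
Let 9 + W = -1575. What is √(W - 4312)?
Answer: 2*I*√1474 ≈ 76.785*I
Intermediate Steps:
W = -1584 (W = -9 - 1575 = -1584)
√(W - 4312) = √(-1584 - 4312) = √(-5896) = 2*I*√1474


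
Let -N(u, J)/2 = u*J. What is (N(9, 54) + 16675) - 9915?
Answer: 5788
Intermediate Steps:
N(u, J) = -2*J*u (N(u, J) = -2*u*J = -2*J*u)
(N(9, 54) + 16675) - 9915 = (-2*54*9 + 16675) - 9915 = (-972 + 16675) - 9915 = 15703 - 9915 = 5788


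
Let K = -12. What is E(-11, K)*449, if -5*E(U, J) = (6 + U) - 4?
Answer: 4041/5 ≈ 808.20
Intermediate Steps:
E(U, J) = -⅖ - U/5 (E(U, J) = -((6 + U) - 4)/5 = -(2 + U)/5 = -⅖ - U/5)
E(-11, K)*449 = (-⅖ - ⅕*(-11))*449 = (-⅖ + 11/5)*449 = (9/5)*449 = 4041/5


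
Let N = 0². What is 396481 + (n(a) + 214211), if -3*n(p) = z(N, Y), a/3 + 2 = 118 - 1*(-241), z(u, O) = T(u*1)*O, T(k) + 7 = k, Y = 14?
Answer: 1832174/3 ≈ 6.1073e+5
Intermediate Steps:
N = 0
T(k) = -7 + k
z(u, O) = O*(-7 + u) (z(u, O) = (-7 + u*1)*O = (-7 + u)*O = O*(-7 + u))
a = 1071 (a = -6 + 3*(118 - 1*(-241)) = -6 + 3*(118 + 241) = -6 + 3*359 = -6 + 1077 = 1071)
n(p) = 98/3 (n(p) = -14*(-7 + 0)/3 = -14*(-7)/3 = -⅓*(-98) = 98/3)
396481 + (n(a) + 214211) = 396481 + (98/3 + 214211) = 396481 + 642731/3 = 1832174/3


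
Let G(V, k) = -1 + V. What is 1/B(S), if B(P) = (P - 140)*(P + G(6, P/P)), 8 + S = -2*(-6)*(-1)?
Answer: 1/2400 ≈ 0.00041667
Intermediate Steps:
S = -20 (S = -8 - 2*(-6)*(-1) = -8 + 12*(-1) = -8 - 12 = -20)
B(P) = (-140 + P)*(5 + P) (B(P) = (P - 140)*(P + (-1 + 6)) = (-140 + P)*(P + 5) = (-140 + P)*(5 + P))
1/B(S) = 1/(-700 + (-20)**2 - 135*(-20)) = 1/(-700 + 400 + 2700) = 1/2400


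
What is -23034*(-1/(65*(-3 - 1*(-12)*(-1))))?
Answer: -7678/325 ≈ -23.625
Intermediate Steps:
-23034*(-1/(65*(-3 - 1*(-12)*(-1)))) = -23034*(-1/(65*(-3 + 12*(-1)))) = -23034*(-1/(65*(-3 - 12))) = -23034/((-65*(-15))) = -23034/975 = -23034*1/975 = -7678/325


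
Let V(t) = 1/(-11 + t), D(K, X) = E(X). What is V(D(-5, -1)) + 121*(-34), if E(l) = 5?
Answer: -24685/6 ≈ -4114.2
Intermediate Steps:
D(K, X) = 5
V(D(-5, -1)) + 121*(-34) = 1/(-11 + 5) + 121*(-34) = 1/(-6) - 4114 = -1/6 - 4114 = -24685/6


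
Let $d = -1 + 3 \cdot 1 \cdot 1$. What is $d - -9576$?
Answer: $9578$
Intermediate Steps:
$d = 2$ ($d = -1 + 3 \cdot 1 = -1 + 3 = 2$)
$d - -9576 = 2 - -9576 = 2 + 9576 = 9578$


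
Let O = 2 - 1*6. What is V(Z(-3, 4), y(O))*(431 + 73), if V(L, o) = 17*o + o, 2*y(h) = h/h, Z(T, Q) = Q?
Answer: 4536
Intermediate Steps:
O = -4 (O = 2 - 6 = -4)
y(h) = 1/2 (y(h) = (h/h)/2 = (1/2)*1 = 1/2)
V(L, o) = 18*o
V(Z(-3, 4), y(O))*(431 + 73) = (18*(1/2))*(431 + 73) = 9*504 = 4536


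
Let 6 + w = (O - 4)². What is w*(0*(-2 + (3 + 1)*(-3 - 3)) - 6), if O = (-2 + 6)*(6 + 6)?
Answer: -11580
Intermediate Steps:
O = 48 (O = 4*12 = 48)
w = 1930 (w = -6 + (48 - 4)² = -6 + 44² = -6 + 1936 = 1930)
w*(0*(-2 + (3 + 1)*(-3 - 3)) - 6) = 1930*(0*(-2 + (3 + 1)*(-3 - 3)) - 6) = 1930*(0*(-2 + 4*(-6)) - 6) = 1930*(0*(-2 - 24) - 6) = 1930*(0*(-26) - 6) = 1930*(0 - 6) = 1930*(-6) = -11580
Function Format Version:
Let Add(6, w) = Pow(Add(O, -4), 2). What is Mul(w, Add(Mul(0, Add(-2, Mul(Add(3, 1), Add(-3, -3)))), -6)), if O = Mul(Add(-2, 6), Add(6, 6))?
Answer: -11580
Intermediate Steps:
O = 48 (O = Mul(4, 12) = 48)
w = 1930 (w = Add(-6, Pow(Add(48, -4), 2)) = Add(-6, Pow(44, 2)) = Add(-6, 1936) = 1930)
Mul(w, Add(Mul(0, Add(-2, Mul(Add(3, 1), Add(-3, -3)))), -6)) = Mul(1930, Add(Mul(0, Add(-2, Mul(Add(3, 1), Add(-3, -3)))), -6)) = Mul(1930, Add(Mul(0, Add(-2, Mul(4, -6))), -6)) = Mul(1930, Add(Mul(0, Add(-2, -24)), -6)) = Mul(1930, Add(Mul(0, -26), -6)) = Mul(1930, Add(0, -6)) = Mul(1930, -6) = -11580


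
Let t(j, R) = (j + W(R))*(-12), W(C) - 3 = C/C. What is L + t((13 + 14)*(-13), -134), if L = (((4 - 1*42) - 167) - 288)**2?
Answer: 247213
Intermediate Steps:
W(C) = 4 (W(C) = 3 + C/C = 3 + 1 = 4)
t(j, R) = -48 - 12*j (t(j, R) = (j + 4)*(-12) = (4 + j)*(-12) = -48 - 12*j)
L = 243049 (L = (((4 - 42) - 167) - 288)**2 = ((-38 - 167) - 288)**2 = (-205 - 288)**2 = (-493)**2 = 243049)
L + t((13 + 14)*(-13), -134) = 243049 + (-48 - 12*(13 + 14)*(-13)) = 243049 + (-48 - 324*(-13)) = 243049 + (-48 - 12*(-351)) = 243049 + (-48 + 4212) = 243049 + 4164 = 247213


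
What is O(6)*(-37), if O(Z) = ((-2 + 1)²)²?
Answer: -37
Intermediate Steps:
O(Z) = 1 (O(Z) = ((-1)²)² = 1² = 1)
O(6)*(-37) = 1*(-37) = -37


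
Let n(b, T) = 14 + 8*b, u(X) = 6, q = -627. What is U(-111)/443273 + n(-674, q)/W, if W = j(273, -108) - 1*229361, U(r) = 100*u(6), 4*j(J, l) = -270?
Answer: 5043158588/203398918961 ≈ 0.024794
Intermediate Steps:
j(J, l) = -135/2 (j(J, l) = (¼)*(-270) = -135/2)
U(r) = 600 (U(r) = 100*6 = 600)
W = -458857/2 (W = -135/2 - 1*229361 = -135/2 - 229361 = -458857/2 ≈ -2.2943e+5)
U(-111)/443273 + n(-674, q)/W = 600/443273 + (14 + 8*(-674))/(-458857/2) = 600*(1/443273) + (14 - 5392)*(-2/458857) = 600/443273 - 5378*(-2/458857) = 600/443273 + 10756/458857 = 5043158588/203398918961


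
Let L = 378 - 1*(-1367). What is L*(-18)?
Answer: -31410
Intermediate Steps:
L = 1745 (L = 378 + 1367 = 1745)
L*(-18) = 1745*(-18) = -31410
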